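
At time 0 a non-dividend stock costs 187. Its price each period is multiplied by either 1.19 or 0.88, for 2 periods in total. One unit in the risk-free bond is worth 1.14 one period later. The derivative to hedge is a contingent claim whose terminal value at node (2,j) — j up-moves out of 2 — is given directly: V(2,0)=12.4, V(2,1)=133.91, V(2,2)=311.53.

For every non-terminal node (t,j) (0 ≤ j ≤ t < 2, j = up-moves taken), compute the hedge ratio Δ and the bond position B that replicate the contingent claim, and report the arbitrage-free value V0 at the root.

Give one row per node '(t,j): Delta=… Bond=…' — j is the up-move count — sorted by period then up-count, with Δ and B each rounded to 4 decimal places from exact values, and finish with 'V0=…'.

Risk-neutral probability p* = (R−d)/(u−d) = (1.14−0.88)/(1.19−0.88) = 0.8387.
Terminal payoffs: V(2,0)=12.4000, V(2,1)=133.9100, V(2,2)=311.5300
(1,0): S=164.5600. Δ = (V_up−V_dn)/(S_up−S_dn) = (133.9100−12.4000)/(195.8264−144.8128) = 2.3819. V = [p*·133.9100 + (1−p*)·12.4000]/1.14 = 100.2733. B = V − Δ·S = -291.6944.
(1,1): S=222.5300. Δ = (V_up−V_dn)/(S_up−S_dn) = (311.5300−133.9100)/(264.8107−195.8264) = 2.5748. V = [p*·311.5300 + (1−p*)·133.9100]/1.14 = 248.1418. B = V − Δ·S = -324.8260.
(0,0): S=187.0000. Δ = (V_up−V_dn)/(S_up−S_dn) = (248.1418−100.2733)/(222.5300−164.5600) = 2.5508. V = [p*·248.1418 + (1−p*)·100.2733]/1.14 = 196.7474. B = V − Δ·S = -280.2475.
The time-0 hedge costs 196.7474, which is the no-arbitrage price.

(0,0): Delta=2.5508 Bond=-280.2475
(1,0): Delta=2.3819 Bond=-291.6944
(1,1): Delta=2.5748 Bond=-324.8260
V0=196.7474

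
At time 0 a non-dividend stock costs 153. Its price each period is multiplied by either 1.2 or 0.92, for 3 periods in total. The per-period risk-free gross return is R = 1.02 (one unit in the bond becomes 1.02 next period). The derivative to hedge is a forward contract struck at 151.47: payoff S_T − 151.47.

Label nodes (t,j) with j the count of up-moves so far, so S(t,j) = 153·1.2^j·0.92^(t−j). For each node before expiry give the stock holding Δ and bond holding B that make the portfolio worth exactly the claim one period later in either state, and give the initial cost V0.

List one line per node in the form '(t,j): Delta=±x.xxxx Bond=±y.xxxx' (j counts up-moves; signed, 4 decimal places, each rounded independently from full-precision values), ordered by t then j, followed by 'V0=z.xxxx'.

Since d<R<u, set p* = (R−d)/(u−d) = 0.3571; price each node as the discounted p*-expectation of its children.
At expiry t=3: V(3,0)=-32.3307, V(3,1)=3.9290, V(3,2)=51.2244, V(3,3)=112.9140
  t=2,j=0: stock 129.4992 → up 155.3990 (V=3.9290), down 119.1393 (V=-32.3307). Price -19.0008; hedge Δ=1.0000, bond B=-148.5000.
  t=2,j=1: stock 168.9120 → up 202.6944 (V=51.2244), down 155.3990 (V=3.9290). Price 20.4120; hedge Δ=1.0000, bond B=-148.5000.
  t=2,j=2: stock 220.3200 → up 264.3840 (V=112.9140), down 202.6944 (V=51.2244). Price 71.8200; hedge Δ=1.0000, bond B=-148.5000.
  t=1,j=0: stock 140.7600 → up 168.9120 (V=20.4120), down 129.4992 (V=-19.0008). Price -4.8282; hedge Δ=1.0000, bond B=-145.5882.
  t=1,j=1: stock 183.6000 → up 220.3200 (V=71.8200), down 168.9120 (V=20.4120). Price 38.0118; hedge Δ=1.0000, bond B=-145.5882.
  t=0,j=0: stock 153.0000 → up 183.6000 (V=38.0118), down 140.7600 (V=-4.8282). Price 10.2664; hedge Δ=1.0000, bond B=-142.7336.
Self-financing check: at every node Δ·S+B equals the discounted successor values.

(0,0): Delta=1.0000 Bond=-142.7336
(1,0): Delta=1.0000 Bond=-145.5882
(1,1): Delta=1.0000 Bond=-145.5882
(2,0): Delta=1.0000 Bond=-148.5000
(2,1): Delta=1.0000 Bond=-148.5000
(2,2): Delta=1.0000 Bond=-148.5000
V0=10.2664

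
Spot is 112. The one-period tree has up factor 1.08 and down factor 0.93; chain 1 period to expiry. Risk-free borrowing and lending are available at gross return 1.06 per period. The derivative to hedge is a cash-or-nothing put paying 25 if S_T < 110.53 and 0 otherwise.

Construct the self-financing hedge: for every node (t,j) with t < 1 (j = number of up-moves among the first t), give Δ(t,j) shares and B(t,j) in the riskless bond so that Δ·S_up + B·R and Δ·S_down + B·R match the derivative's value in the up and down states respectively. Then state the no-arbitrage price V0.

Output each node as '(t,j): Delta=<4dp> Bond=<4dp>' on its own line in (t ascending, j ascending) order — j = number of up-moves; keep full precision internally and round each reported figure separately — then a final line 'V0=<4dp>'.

(0,0): Delta=-1.4881 Bond=169.8113
V0=3.1447

Since d<R<u, set p* = (R−d)/(u−d) = 0.8667; price each node as the discounted p*-expectation of its children.
Payoff layer (t=1): V(1,0)=25.0000, V(1,1)=0.0000
Node (0,0) S=112.0000: V=(p*·0.0000+(1−p*)·25.0000)/1.06=3.1447; Δ=(0.0000−25.0000)/(120.9600−104.1600)=-1.4881; B=V−Δ·S=169.8113
Each (Δ,B) replicates both successor values, so the strategy is self-financing and V0 is arbitrage-free.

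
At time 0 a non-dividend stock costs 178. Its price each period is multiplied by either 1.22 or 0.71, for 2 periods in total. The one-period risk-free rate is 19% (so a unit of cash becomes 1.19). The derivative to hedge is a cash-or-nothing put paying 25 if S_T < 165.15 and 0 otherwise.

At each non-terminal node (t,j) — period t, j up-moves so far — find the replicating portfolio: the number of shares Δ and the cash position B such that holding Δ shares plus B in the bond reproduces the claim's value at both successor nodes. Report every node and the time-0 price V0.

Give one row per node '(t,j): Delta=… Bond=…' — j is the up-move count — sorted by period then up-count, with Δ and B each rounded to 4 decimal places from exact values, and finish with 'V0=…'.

No-arbitrage ⇒ martingale measure with p* = (R−d)/(u−d) = 0.9412.
Terminal values V(2,·): V(2,0)=25.0000, V(2,1)=25.0000, V(2,2)=0.0000
(1,0): S=126.3800. Δ = (V_up−V_dn)/(S_up−S_dn) = (25.0000−25.0000)/(154.1836−89.7298) = 0.0000. V = [p*·25.0000 + (1−p*)·25.0000]/1.19 = 21.0084. B = V − Δ·S = 21.0084.
(1,1): S=217.1600. Δ = (V_up−V_dn)/(S_up−S_dn) = (0.0000−25.0000)/(264.9352−154.1836) = -0.2257. V = [p*·0.0000 + (1−p*)·25.0000]/1.19 = 1.2358. B = V − Δ·S = 50.2554.
(0,0): S=178.0000. Δ = (V_up−V_dn)/(S_up−S_dn) = (1.2358−21.0084)/(217.1600−126.3800) = -0.2178. V = [p*·1.2358 + (1−p*)·21.0084]/1.19 = 2.0159. B = V − Δ·S = 40.7857.
Each (Δ,B) replicates both successor values, so the strategy is self-financing and V0 is arbitrage-free.

(0,0): Delta=-0.2178 Bond=40.7857
(1,0): Delta=0.0000 Bond=21.0084
(1,1): Delta=-0.2257 Bond=50.2554
V0=2.0159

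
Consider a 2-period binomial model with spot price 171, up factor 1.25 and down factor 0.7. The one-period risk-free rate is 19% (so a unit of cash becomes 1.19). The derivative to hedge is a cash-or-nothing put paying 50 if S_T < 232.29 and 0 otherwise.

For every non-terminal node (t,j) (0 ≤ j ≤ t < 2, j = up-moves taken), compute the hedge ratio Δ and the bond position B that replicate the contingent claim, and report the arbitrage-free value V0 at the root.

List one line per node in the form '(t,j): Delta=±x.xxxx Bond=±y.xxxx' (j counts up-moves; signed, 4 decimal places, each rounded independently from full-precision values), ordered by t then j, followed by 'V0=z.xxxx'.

(0,0): Delta=-0.3980 Bond=75.3437
(1,0): Delta=0.0000 Bond=42.0168
(1,1): Delta=-0.4253 Bond=95.4927
V0=7.2834

Under the risk-neutral measure, an up-move has probability p* = (R−d)/(u−d) = 0.8909 and values discount at R = 1.19.
At expiry t=2: V(2,0)=50.0000, V(2,1)=50.0000, V(2,2)=0.0000
  t=1,j=0: stock 119.7000 → up 149.6250 (V=50.0000), down 83.7900 (V=50.0000). Price 42.0168; hedge Δ=0.0000, bond B=42.0168.
  t=1,j=1: stock 213.7500 → up 267.1875 (V=0.0000), down 149.6250 (V=50.0000). Price 4.5837; hedge Δ=-0.4253, bond B=95.4927.
  t=0,j=0: stock 171.0000 → up 213.7500 (V=4.5837), down 119.7000 (V=42.0168). Price 7.2834; hedge Δ=-0.3980, bond B=75.3437.
Self-financing check: at every node Δ·S+B equals the discounted successor values.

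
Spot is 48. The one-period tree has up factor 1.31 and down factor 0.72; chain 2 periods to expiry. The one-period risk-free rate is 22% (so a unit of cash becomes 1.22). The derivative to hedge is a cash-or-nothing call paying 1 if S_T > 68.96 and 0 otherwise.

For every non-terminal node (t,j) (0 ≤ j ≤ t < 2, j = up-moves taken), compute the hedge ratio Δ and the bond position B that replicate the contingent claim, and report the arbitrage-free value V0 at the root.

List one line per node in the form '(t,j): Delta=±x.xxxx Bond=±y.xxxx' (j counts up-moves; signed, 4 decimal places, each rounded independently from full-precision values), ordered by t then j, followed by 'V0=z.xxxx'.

The replicating-portfolio and risk-neutral prices coincide; use p* = (1.22−0.72)/(1.31−0.72) = 0.8475 for the latter.
Terminal payoffs: V(2,0)=0.0000, V(2,1)=0.0000, V(2,2)=1.0000
  t=1,j=0: stock 34.5600 → up 45.2736 (V=0.0000), down 24.8832 (V=0.0000). Price 0.0000; hedge Δ=0.0000, bond B=0.0000.
  t=1,j=1: stock 62.8800 → up 82.3728 (V=1.0000), down 45.2736 (V=0.0000). Price 0.6946; hedge Δ=0.0270, bond B=-1.0003.
  t=0,j=0: stock 48.0000 → up 62.8800 (V=0.6946), down 34.5600 (V=0.0000). Price 0.4825; hedge Δ=0.0245, bond B=-0.6948.
Check: Δ(0,0)·S0 + B(0,0) = 0.4825 = V0.

(0,0): Delta=0.0245 Bond=-0.6948
(1,0): Delta=0.0000 Bond=0.0000
(1,1): Delta=0.0270 Bond=-1.0003
V0=0.4825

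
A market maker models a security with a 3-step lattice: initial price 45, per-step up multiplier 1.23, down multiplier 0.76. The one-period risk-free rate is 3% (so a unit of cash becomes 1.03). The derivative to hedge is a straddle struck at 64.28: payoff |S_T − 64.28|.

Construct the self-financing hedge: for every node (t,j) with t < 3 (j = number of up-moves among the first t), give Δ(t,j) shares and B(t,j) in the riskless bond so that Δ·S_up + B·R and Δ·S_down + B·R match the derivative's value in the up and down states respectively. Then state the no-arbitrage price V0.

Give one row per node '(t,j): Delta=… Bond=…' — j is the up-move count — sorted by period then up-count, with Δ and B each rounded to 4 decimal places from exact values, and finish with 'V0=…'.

Under the risk-neutral measure, an up-move has probability p* = (R−d)/(u−d) = 0.5745 and values discount at R = 1.03.
At expiry t=3: V(3,0)=44.5261, V(3,1)=32.3098, V(3,2)=12.5388, V(3,3)=19.4590
(2,0): S=25.9920. Δ = (V_up−V_dn)/(S_up−S_dn) = (32.3098−44.5261)/(31.9702−19.7539) = -1.0000. V = [p*·32.3098 + (1−p*)·44.5261]/1.03 = 36.4158. B = V − Δ·S = 62.4078.
(2,1): S=42.0660. Δ = (V_up−V_dn)/(S_up−S_dn) = (12.5388−32.3098)/(51.7412−31.9702) = -1.0000. V = [p*·12.5388 + (1−p*)·32.3098]/1.03 = 20.3418. B = V − Δ·S = 62.4078.
(2,2): S=68.0805. Δ = (V_up−V_dn)/(S_up−S_dn) = (19.4590−12.5388)/(83.7390−51.7412) = 0.2163. V = [p*·19.4590 + (1−p*)·12.5388]/1.03 = 16.0333. B = V − Δ·S = 1.3094.
(1,0): S=34.2000. Δ = (V_up−V_dn)/(S_up−S_dn) = (20.3418−36.4158)/(42.0660−25.9920) = -1.0000. V = [p*·20.3418 + (1−p*)·36.4158]/1.03 = 26.3901. B = V − Δ·S = 60.5901.
(1,1): S=55.3500. Δ = (V_up−V_dn)/(S_up−S_dn) = (16.0333−20.3418)/(68.0805−42.0660) = -0.1656. V = [p*·16.0333 + (1−p*)·20.3418]/1.03 = 17.3463. B = V − Δ·S = 26.5133.
(0,0): S=45.0000. Δ = (V_up−V_dn)/(S_up−S_dn) = (17.3463−26.3901)/(55.3500−34.2000) = -0.4276. V = [p*·17.3463 + (1−p*)·26.3901]/1.03 = 20.5774. B = V − Δ·S = 39.8195.
The time-0 hedge costs 20.5774, which is the no-arbitrage price.

(0,0): Delta=-0.4276 Bond=39.8195
(1,0): Delta=-1.0000 Bond=60.5901
(1,1): Delta=-0.1656 Bond=26.5133
(2,0): Delta=-1.0000 Bond=62.4078
(2,1): Delta=-1.0000 Bond=62.4078
(2,2): Delta=0.2163 Bond=1.3094
V0=20.5774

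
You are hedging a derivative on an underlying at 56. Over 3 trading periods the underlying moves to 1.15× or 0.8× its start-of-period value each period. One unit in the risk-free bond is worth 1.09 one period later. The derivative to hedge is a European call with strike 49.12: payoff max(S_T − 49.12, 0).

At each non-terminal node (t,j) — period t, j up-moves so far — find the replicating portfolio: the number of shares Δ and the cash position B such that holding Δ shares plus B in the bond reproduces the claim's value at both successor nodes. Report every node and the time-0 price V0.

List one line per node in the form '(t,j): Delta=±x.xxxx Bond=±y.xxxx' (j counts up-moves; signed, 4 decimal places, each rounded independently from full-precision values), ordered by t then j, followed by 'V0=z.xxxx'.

(0,0): Delta=0.8877 Bond=-31.1181
(1,0): Delta=0.4910 Bond=-16.1444
(1,1): Delta=0.9448 Bond=-37.5961
(2,0): Delta=0.0000 Bond=0.0000
(2,1): Delta=0.5617 Bond=-21.2383
(2,2): Delta=1.0000 Bond=-45.0642
V0=18.5957

Since d<R<u, set p* = (R−d)/(u−d) = 0.8286; price each node as the discounted p*-expectation of its children.
At expiry t=3: V(3,0)=0.0000, V(3,1)=0.0000, V(3,2)=10.1280, V(3,3)=36.0490
Node (2,0) S=35.8400: V=(p*·0.0000+(1−p*)·0.0000)/1.09=0.0000; Δ=(0.0000−0.0000)/(41.2160−28.6720)=0.0000; B=V−Δ·S=0.0000
Node (2,1) S=51.5200: V=(p*·10.1280+(1−p*)·0.0000)/1.09=7.6989; Δ=(10.1280−0.0000)/(59.2480−41.2160)=0.5617; B=V−Δ·S=-21.2383
Node (2,2) S=74.0600: V=(p*·36.0490+(1−p*)·10.1280)/1.09=28.9958; Δ=(36.0490−10.1280)/(85.1690−59.2480)=1.0000; B=V−Δ·S=-45.0642
Node (1,0) S=44.8000: V=(p*·7.6989+(1−p*)·0.0000)/1.09=5.8524; Δ=(7.6989−0.0000)/(51.5200−35.8400)=0.4910; B=V−Δ·S=-16.1444
Node (1,1) S=64.4000: V=(p*·28.9958+(1−p*)·7.6989)/1.09=23.2522; Δ=(28.9958−7.6989)/(74.0600−51.5200)=0.9448; B=V−Δ·S=-37.5961
Node (0,0) S=56.0000: V=(p*·23.2522+(1−p*)·5.8524)/1.09=18.5957; Δ=(23.2522−5.8524)/(64.4000−44.8000)=0.8877; B=V−Δ·S=-31.1181
Self-financing check: at every node Δ·S+B equals the discounted successor values.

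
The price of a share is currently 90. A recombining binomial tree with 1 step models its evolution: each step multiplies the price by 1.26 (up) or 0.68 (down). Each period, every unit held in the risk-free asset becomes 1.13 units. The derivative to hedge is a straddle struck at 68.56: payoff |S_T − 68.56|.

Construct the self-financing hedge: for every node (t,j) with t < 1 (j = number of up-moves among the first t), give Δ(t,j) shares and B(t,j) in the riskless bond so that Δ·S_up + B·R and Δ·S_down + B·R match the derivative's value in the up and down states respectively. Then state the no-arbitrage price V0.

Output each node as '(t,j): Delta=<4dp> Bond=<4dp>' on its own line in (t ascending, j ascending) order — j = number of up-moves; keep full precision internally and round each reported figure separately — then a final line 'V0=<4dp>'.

(0,0): Delta=0.7180 Bond=-32.3735
V0=32.2472

No-arbitrage ⇒ martingale measure with p* = (R−d)/(u−d) = 0.7759.
Payoff layer (t=1): V(1,0)=7.3600, V(1,1)=44.8400
Node (0,0) S=90.0000: V=(p*·44.8400+(1−p*)·7.3600)/1.13=32.2472; Δ=(44.8400−7.3600)/(113.4000−61.2000)=0.7180; B=V−Δ·S=-32.3735
The time-0 hedge costs 32.2472, which is the no-arbitrage price.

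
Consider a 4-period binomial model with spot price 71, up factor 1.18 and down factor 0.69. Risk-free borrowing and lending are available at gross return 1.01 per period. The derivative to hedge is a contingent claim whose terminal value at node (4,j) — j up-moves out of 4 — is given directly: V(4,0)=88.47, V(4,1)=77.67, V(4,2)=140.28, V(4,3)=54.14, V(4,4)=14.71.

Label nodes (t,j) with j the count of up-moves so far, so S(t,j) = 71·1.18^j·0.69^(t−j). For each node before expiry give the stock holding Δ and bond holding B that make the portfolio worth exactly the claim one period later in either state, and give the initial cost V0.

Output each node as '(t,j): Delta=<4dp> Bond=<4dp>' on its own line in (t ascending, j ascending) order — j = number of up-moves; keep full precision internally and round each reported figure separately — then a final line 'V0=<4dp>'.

Since d<R<u, set p* = (R−d)/(u−d) = 0.6531; price each node as the discounted p*-expectation of its children.
Terminal values V(4,·): V(4,0)=88.4700, V(4,1)=77.6700, V(4,2)=140.2800, V(4,3)=54.1400, V(4,4)=14.7100
(3,0): S=23.3241. Δ = (V_up−V_dn)/(S_up−S_dn) = (77.6700−88.4700)/(27.5225−16.0937) = -0.9450. V = [p*·77.6700 + (1−p*)·88.4700]/1.01 = 80.6108. B = V − Δ·S = 102.6516.
(3,1): S=39.8877. Δ = (V_up−V_dn)/(S_up−S_dn) = (140.2800−77.6700)/(47.0674−27.5225) = 3.2034. V = [p*·140.2800 + (1−p*)·77.6700]/1.01 = 117.3843. B = V − Δ·S = -10.3912.
(3,2): S=68.2137. Δ = (V_up−V_dn)/(S_up−S_dn) = (54.1400−140.2800)/(80.4921−47.0674) = -2.5771. V = [p*·54.1400 + (1−p*)·140.2800]/1.01 = 83.1934. B = V − Δ·S = 258.9893.
(3,3): S=116.6553. Δ = (V_up−V_dn)/(S_up−S_dn) = (14.7100−54.1400)/(137.6532−80.4921) = -0.6898. V = [p*·14.7100 + (1−p*)·54.1400]/1.01 = 28.1087. B = V − Δ·S = 108.5781.
(2,0): S=33.8031. Δ = (V_up−V_dn)/(S_up−S_dn) = (117.3843−80.6108)/(39.8877−23.3241) = 2.2201. V = [p*·117.3843 + (1−p*)·80.6108]/1.01 = 103.5903. B = V − Δ·S = 28.5423.
(2,1): S=57.8082. Δ = (V_up−V_dn)/(S_up−S_dn) = (83.1934−117.3843)/(68.2137−39.8877) = -1.2071. V = [p*·83.1934 + (1−p*)·117.3843]/1.01 = 94.1144. B = V − Δ·S = 163.8918.
(2,2): S=98.8604. Δ = (V_up−V_dn)/(S_up−S_dn) = (28.1087−83.1934)/(116.6553−68.2137) = -1.1371. V = [p*·28.1087 + (1−p*)·83.1934]/1.01 = 46.7522. B = V − Δ·S = 159.1699.
(1,0): S=48.9900. Δ = (V_up−V_dn)/(S_up−S_dn) = (94.1144−103.5903)/(57.8082−33.8031) = -0.3947. V = [p*·94.1144 + (1−p*)·103.5903]/1.01 = 96.4376. B = V − Δ·S = 115.7761.
(1,1): S=83.7800. Δ = (V_up−V_dn)/(S_up−S_dn) = (46.7522−94.1144)/(98.8604−57.8082) = -1.1537. V = [p*·46.7522 + (1−p*)·94.1144]/1.01 = 62.5584. B = V − Δ·S = 159.2159.
(0,0): S=71.0000. Δ = (V_up−V_dn)/(S_up−S_dn) = (62.5584−96.4376)/(83.7800−48.9900) = -0.9738. V = [p*·62.5584 + (1−p*)·96.4376]/1.01 = 73.5766. B = V − Δ·S = 142.7178.
Self-financing check: at every node Δ·S+B equals the discounted successor values.

(0,0): Delta=-0.9738 Bond=142.7178
(1,0): Delta=-0.3947 Bond=115.7761
(1,1): Delta=-1.1537 Bond=159.2159
(2,0): Delta=2.2201 Bond=28.5423
(2,1): Delta=-1.2071 Bond=163.8918
(2,2): Delta=-1.1371 Bond=159.1699
(3,0): Delta=-0.9450 Bond=102.6516
(3,1): Delta=3.2034 Bond=-10.3912
(3,2): Delta=-2.5771 Bond=258.9893
(3,3): Delta=-0.6898 Bond=108.5781
V0=73.5766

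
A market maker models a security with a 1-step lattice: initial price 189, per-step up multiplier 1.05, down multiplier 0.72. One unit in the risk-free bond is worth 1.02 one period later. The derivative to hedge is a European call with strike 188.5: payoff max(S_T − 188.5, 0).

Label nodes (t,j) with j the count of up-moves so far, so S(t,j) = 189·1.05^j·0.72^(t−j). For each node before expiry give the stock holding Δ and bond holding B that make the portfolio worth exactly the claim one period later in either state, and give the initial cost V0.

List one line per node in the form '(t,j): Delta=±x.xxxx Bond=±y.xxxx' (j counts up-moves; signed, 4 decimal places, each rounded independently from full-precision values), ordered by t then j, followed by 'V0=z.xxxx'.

Since d<R<u, set p* = (R−d)/(u−d) = 0.9091; price each node as the discounted p*-expectation of its children.
At expiry t=1: V(1,0)=0.0000, V(1,1)=9.9500
Node (0,0) S=189.0000: V=(p*·9.9500+(1−p*)·0.0000)/1.02=8.8681; Δ=(9.9500−0.0000)/(198.4500−136.0800)=0.1595; B=V−Δ·S=-21.2834
The time-0 hedge costs 8.8681, which is the no-arbitrage price.

(0,0): Delta=0.1595 Bond=-21.2834
V0=8.8681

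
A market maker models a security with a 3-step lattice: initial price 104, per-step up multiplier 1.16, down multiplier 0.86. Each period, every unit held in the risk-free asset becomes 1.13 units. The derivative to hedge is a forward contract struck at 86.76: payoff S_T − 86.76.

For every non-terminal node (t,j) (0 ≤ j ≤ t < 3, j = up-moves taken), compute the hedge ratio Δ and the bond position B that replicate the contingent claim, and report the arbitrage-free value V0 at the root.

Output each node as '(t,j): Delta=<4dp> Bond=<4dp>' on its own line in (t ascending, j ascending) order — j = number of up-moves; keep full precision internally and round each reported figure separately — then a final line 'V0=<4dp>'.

No-arbitrage ⇒ martingale measure with p* = (R−d)/(u−d) = 0.9000.
Terminal values V(3,·): V(3,0)=-20.6102, V(3,1)=2.4653, V(3,2)=33.5905, V(3,3)=75.5732
(2,0): S=76.9184. Δ = (V_up−V_dn)/(S_up−S_dn) = (2.4653−-20.6102)/(89.2253−66.1498) = 1.0000. V = [p*·2.4653 + (1−p*)·-20.6102]/1.13 = 0.1396. B = V − Δ·S = -76.7788.
(2,1): S=103.7504. Δ = (V_up−V_dn)/(S_up−S_dn) = (33.5905−2.4653)/(120.3505−89.2253) = 1.0000. V = [p*·33.5905 + (1−p*)·2.4653]/1.13 = 26.9716. B = V − Δ·S = -76.7788.
(2,2): S=139.9424. Δ = (V_up−V_dn)/(S_up−S_dn) = (75.5732−33.5905)/(162.3332−120.3505) = 1.0000. V = [p*·75.5732 + (1−p*)·33.5905]/1.13 = 63.1636. B = V − Δ·S = -76.7788.
(1,0): S=89.4400. Δ = (V_up−V_dn)/(S_up−S_dn) = (26.9716−0.1396)/(103.7504−76.9184) = 1.0000. V = [p*·26.9716 + (1−p*)·0.1396]/1.13 = 21.4942. B = V − Δ·S = -67.9458.
(1,1): S=120.6400. Δ = (V_up−V_dn)/(S_up−S_dn) = (63.1636−26.9716)/(139.9424−103.7504) = 1.0000. V = [p*·63.1636 + (1−p*)·26.9716]/1.13 = 52.6942. B = V − Δ·S = -67.9458.
(0,0): S=104.0000. Δ = (V_up−V_dn)/(S_up−S_dn) = (52.6942−21.4942)/(120.6400−89.4400) = 1.0000. V = [p*·52.6942 + (1−p*)·21.4942]/1.13 = 43.8710. B = V − Δ·S = -60.1290.
Root portfolio cost Δ·104+B reproduces V0=43.8710.

(0,0): Delta=1.0000 Bond=-60.1290
(1,0): Delta=1.0000 Bond=-67.9458
(1,1): Delta=1.0000 Bond=-67.9458
(2,0): Delta=1.0000 Bond=-76.7788
(2,1): Delta=1.0000 Bond=-76.7788
(2,2): Delta=1.0000 Bond=-76.7788
V0=43.8710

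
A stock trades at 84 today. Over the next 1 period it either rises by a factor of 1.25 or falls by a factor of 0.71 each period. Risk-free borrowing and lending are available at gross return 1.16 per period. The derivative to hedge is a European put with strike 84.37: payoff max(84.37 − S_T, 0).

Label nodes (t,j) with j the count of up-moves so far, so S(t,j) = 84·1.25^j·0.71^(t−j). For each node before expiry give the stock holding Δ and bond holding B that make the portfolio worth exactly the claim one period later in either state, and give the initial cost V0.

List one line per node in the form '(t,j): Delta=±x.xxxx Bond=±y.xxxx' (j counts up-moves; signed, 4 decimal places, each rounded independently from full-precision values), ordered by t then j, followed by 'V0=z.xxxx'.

(0,0): Delta=-0.5452 Bond=49.3495
V0=3.5532

No-arbitrage ⇒ martingale measure with p* = (R−d)/(u−d) = 0.8333.
Payoff layer (t=1): V(1,0)=24.7300, V(1,1)=0.0000
(0,0): S=84.0000. Δ = (V_up−V_dn)/(S_up−S_dn) = (0.0000−24.7300)/(105.0000−59.6400) = -0.5452. V = [p*·0.0000 + (1−p*)·24.7300]/1.16 = 3.5532. B = V − Δ·S = 49.3495.
Self-financing check: at every node Δ·S+B equals the discounted successor values.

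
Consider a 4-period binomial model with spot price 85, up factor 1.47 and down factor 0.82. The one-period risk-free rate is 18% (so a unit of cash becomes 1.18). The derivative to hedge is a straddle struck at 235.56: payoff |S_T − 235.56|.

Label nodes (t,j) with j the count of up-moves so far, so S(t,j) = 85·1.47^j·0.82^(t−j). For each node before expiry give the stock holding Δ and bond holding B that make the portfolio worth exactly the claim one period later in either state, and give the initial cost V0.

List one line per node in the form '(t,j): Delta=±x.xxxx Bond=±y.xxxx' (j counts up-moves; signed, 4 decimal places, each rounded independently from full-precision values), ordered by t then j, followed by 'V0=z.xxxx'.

(0,0): Delta=-0.3961 Bond=85.8271
(1,0): Delta=-1.0000 Bond=143.3691
(1,1): Delta=-0.1247 Bond=67.3675
(2,0): Delta=-1.0000 Bond=169.1755
(2,1): Delta=-1.0000 Bond=169.1755
(2,2): Delta=0.2686 Bond=7.2500
(3,0): Delta=-1.0000 Bond=199.6271
(3,1): Delta=-1.0000 Bond=199.6271
(3,2): Delta=-1.0000 Bond=199.6271
(3,3): Delta=0.8387 Bond=-145.3642
V0=52.1602

Since d<R<u, set p* = (R−d)/(u−d) = 0.5538; price each node as the discounted p*-expectation of its children.
Terminal values V(4,·): V(4,0)=197.1297, V(4,1)=166.6666, V(4,2)=112.0559, V(4,3)=14.1563, V(4,4)=161.3465
  t=3,j=0: stock 46.8663 → up 68.8934 (V=166.6666), down 38.4303 (V=197.1297). Price 152.7608; hedge Δ=-1.0000, bond B=199.6271.
  t=3,j=1: stock 84.0164 → up 123.5041 (V=112.0559), down 68.8934 (V=166.6666). Price 115.6107; hedge Δ=-1.0000, bond B=199.6271.
  t=3,j=2: stock 150.6147 → up 221.4037 (V=14.1563), down 123.5041 (V=112.0559). Price 49.0124; hedge Δ=-1.0000, bond B=199.6271.
  t=3,j=3: stock 270.0045 → up 396.9065 (V=161.3465), down 221.4037 (V=14.1563). Price 81.0823; hedge Δ=0.8387, bond B=-145.3642.
  t=2,j=0: stock 57.1540 → up 84.0164 (V=115.6107), down 46.8663 (V=152.7608). Price 112.0215; hedge Δ=-1.0000, bond B=169.1755.
  t=2,j=1: stock 102.4590 → up 150.6147 (V=49.0124), down 84.0164 (V=115.6107). Price 66.7165; hedge Δ=-1.0000, bond B=169.1755.
  t=2,j=2: stock 183.6765 → up 270.0045 (V=81.0823), down 150.6147 (V=49.0124). Price 56.5883; hedge Δ=0.2686, bond B=7.2500.
  t=1,j=0: stock 69.7000 → up 102.4590 (V=66.7165), down 57.1540 (V=112.0215). Price 73.6691; hedge Δ=-1.0000, bond B=143.3691.
  t=1,j=1: stock 124.9500 → up 183.6765 (V=56.5883), down 102.4590 (V=66.7165). Price 51.7856; hedge Δ=-0.1247, bond B=67.3675.
  t=0,j=0: stock 85.0000 → up 124.9500 (V=51.7856), down 69.7000 (V=73.6691). Price 52.1602; hedge Δ=-0.3961, bond B=85.8271.
Self-financing check: at every node Δ·S+B equals the discounted successor values.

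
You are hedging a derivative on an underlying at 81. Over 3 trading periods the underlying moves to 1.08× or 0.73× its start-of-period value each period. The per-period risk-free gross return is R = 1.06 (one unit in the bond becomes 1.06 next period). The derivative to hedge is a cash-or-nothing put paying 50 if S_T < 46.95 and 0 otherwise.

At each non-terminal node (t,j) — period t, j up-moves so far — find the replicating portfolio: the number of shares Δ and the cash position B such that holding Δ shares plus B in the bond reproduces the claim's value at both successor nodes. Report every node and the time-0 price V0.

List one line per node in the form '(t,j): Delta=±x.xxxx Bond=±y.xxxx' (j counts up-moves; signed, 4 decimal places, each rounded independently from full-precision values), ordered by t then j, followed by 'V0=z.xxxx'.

Since d<R<u, set p* = (R−d)/(u−d) = 0.9429; price each node as the discounted p*-expectation of its children.
At expiry t=3: V(3,0)=50.0000, V(3,1)=50.0000, V(3,2)=0.0000, V(3,3)=0.0000
(2,0): S=43.1649. Δ = (V_up−V_dn)/(S_up−S_dn) = (50.0000−50.0000)/(46.6181−31.5104) = 0.0000. V = [p*·50.0000 + (1−p*)·50.0000]/1.06 = 47.1698. B = V − Δ·S = 47.1698.
(2,1): S=63.8604. Δ = (V_up−V_dn)/(S_up−S_dn) = (0.0000−50.0000)/(68.9692−46.6181) = -2.2370. V = [p*·0.0000 + (1−p*)·50.0000]/1.06 = 2.6954. B = V − Δ·S = 145.5526.
(2,2): S=94.4784. Δ = (V_up−V_dn)/(S_up−S_dn) = (0.0000−0.0000)/(102.0367−68.9692) = 0.0000. V = [p*·0.0000 + (1−p*)·0.0000]/1.06 = 0.0000. B = V − Δ·S = 0.0000.
(1,0): S=59.1300. Δ = (V_up−V_dn)/(S_up−S_dn) = (2.6954−47.1698)/(63.8604−43.1649) = -2.1490. V = [p*·2.6954 + (1−p*)·47.1698]/1.06 = 4.9404. B = V − Δ·S = 132.0101.
(1,1): S=87.4800. Δ = (V_up−V_dn)/(S_up−S_dn) = (0.0000−2.6954)/(94.4784−63.8604) = -0.0880. V = [p*·0.0000 + (1−p*)·2.6954]/1.06 = 0.1453. B = V − Δ·S = 7.8465.
(0,0): S=81.0000. Δ = (V_up−V_dn)/(S_up−S_dn) = (0.1453−4.9404)/(87.4800−59.1300) = -0.1691. V = [p*·0.1453 + (1−p*)·4.9404]/1.06 = 0.3956. B = V − Δ·S = 14.0958.
The time-0 hedge costs 0.3956, which is the no-arbitrage price.

(0,0): Delta=-0.1691 Bond=14.0958
(1,0): Delta=-2.1490 Bond=132.0101
(1,1): Delta=-0.0880 Bond=7.8465
(2,0): Delta=0.0000 Bond=47.1698
(2,1): Delta=-2.2370 Bond=145.5526
(2,2): Delta=0.0000 Bond=0.0000
V0=0.3956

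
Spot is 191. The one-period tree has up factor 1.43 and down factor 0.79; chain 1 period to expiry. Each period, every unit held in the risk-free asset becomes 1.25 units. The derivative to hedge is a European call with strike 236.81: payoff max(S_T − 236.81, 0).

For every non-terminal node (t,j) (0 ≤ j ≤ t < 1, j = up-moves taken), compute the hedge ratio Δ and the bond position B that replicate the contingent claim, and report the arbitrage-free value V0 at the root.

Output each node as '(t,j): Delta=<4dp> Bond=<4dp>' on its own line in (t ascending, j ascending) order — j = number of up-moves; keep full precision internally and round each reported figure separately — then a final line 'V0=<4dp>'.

(0,0): Delta=0.2971 Bond=-35.8660
V0=20.8840

Risk-neutral probability p* = (R−d)/(u−d) = (1.25−0.79)/(1.43−0.79) = 0.7188.
At expiry t=1: V(1,0)=0.0000, V(1,1)=36.3200
Node (0,0) S=191.0000: V=(p*·36.3200+(1−p*)·0.0000)/1.25=20.8840; Δ=(36.3200−0.0000)/(273.1300−150.8900)=0.2971; B=V−Δ·S=-35.8660
Self-financing check: at every node Δ·S+B equals the discounted successor values.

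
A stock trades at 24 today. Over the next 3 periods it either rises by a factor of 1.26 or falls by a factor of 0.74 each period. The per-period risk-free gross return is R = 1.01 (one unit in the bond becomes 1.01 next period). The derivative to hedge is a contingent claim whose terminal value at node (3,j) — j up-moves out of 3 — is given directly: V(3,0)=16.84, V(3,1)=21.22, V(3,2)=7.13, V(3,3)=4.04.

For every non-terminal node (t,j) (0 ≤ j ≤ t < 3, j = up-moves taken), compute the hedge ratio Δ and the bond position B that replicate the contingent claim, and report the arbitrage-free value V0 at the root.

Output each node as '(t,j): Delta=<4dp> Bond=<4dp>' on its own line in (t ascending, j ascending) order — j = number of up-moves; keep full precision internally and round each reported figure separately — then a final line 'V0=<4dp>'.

(0,0): Delta=-0.5385 Bond=25.3950
(1,0): Delta=-0.5586 Bond=26.0060
(1,1): Delta=-0.5275 Bond=25.3183
(2,0): Delta=0.6409 Bond=10.5019
(2,1): Delta=-1.2109 Bond=40.8625
(2,2): Delta=-0.1560 Bond=11.4132
V0=12.4716

No-arbitrage ⇒ martingale measure with p* = (R−d)/(u−d) = 0.5192.
Payoff layer (t=3): V(3,0)=16.8400, V(3,1)=21.2200, V(3,2)=7.1300, V(3,3)=4.0400
(2,0): S=13.1424. Δ = (V_up−V_dn)/(S_up−S_dn) = (21.2200−16.8400)/(16.5594−9.7254) = 0.6409. V = [p*·21.2200 + (1−p*)·16.8400]/1.01 = 18.9250. B = V − Δ·S = 10.5019.
(2,1): S=22.3776. Δ = (V_up−V_dn)/(S_up−S_dn) = (7.1300−21.2200)/(28.1958−16.5594) = -1.2109. V = [p*·7.1300 + (1−p*)·21.2200]/1.01 = 13.7664. B = V − Δ·S = 40.8625.
(2,2): S=38.1024. Δ = (V_up−V_dn)/(S_up−S_dn) = (4.0400−7.1300)/(48.0090−28.1958) = -0.1560. V = [p*·4.0400 + (1−p*)·7.1300]/1.01 = 5.4709. B = V − Δ·S = 11.4132.
(1,0): S=17.7600. Δ = (V_up−V_dn)/(S_up−S_dn) = (13.7664−18.9250)/(22.3776−13.1424) = -0.5586. V = [p*·13.7664 + (1−p*)·18.9250]/1.01 = 16.0856. B = V − Δ·S = 26.0060.
(1,1): S=30.2400. Δ = (V_up−V_dn)/(S_up−S_dn) = (5.4709−13.7664)/(38.1024−22.3776) = -0.5275. V = [p*·5.4709 + (1−p*)·13.7664]/1.01 = 9.3654. B = V − Δ·S = 25.3183.
(0,0): S=24.0000. Δ = (V_up−V_dn)/(S_up−S_dn) = (9.3654−16.0856)/(30.2400−17.7600) = -0.5385. V = [p*·9.3654 + (1−p*)·16.0856]/1.01 = 12.4716. B = V − Δ·S = 25.3950.
Root portfolio cost Δ·24+B reproduces V0=12.4716.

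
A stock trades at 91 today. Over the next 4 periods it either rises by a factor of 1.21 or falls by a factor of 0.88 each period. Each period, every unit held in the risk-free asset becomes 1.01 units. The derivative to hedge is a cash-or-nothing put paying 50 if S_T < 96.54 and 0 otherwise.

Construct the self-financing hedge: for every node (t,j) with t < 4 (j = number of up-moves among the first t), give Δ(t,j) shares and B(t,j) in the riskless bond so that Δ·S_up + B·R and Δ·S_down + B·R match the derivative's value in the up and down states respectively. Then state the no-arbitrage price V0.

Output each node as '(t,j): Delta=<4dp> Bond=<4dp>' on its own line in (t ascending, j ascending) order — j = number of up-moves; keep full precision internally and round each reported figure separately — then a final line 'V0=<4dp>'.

(0,0): Delta=-0.7015 Bond=87.1747
(1,0): Delta=-0.8857 Bond=102.7928
(1,1): Delta=-0.4955 Bond=65.3596
(2,0): Delta=-0.8386 Bond=100.5051
(2,1): Delta=-0.9383 Bond=108.9218
(2,2): Delta=0.0000 Bond=0.0000
(3,0): Delta=0.0000 Bond=49.5050
(3,1): Delta=-1.7769 Bond=181.5182
(3,2): Delta=0.0000 Bond=0.0000
(3,3): Delta=0.0000 Bond=0.0000
V0=23.3373

No-arbitrage ⇒ martingale measure with p* = (R−d)/(u−d) = 0.3939.
Payoff layer (t=4): V(4,0)=50.0000, V(4,1)=50.0000, V(4,2)=0.0000, V(4,3)=0.0000, V(4,4)=0.0000
Node (3,0) S=62.0140: V=(p*·50.0000+(1−p*)·50.0000)/1.01=49.5050; Δ=(50.0000−50.0000)/(75.0369−54.5723)=0.0000; B=V−Δ·S=49.5050
Node (3,1) S=85.2692: V=(p*·0.0000+(1−p*)·50.0000)/1.01=30.0030; Δ=(0.0000−50.0000)/(103.1757−75.0369)=-1.7769; B=V−Δ·S=181.5182
Node (3,2) S=117.2451: V=(p*·0.0000+(1−p*)·0.0000)/1.01=0.0000; Δ=(0.0000−0.0000)/(141.8666−103.1757)=0.0000; B=V−Δ·S=0.0000
Node (3,3) S=161.2121: V=(p*·0.0000+(1−p*)·0.0000)/1.01=0.0000; Δ=(0.0000−0.0000)/(195.0666−141.8666)=0.0000; B=V−Δ·S=0.0000
Node (2,0) S=70.4704: V=(p*·30.0030+(1−p*)·49.5050)/1.01=41.4083; Δ=(30.0030−49.5050)/(85.2692−62.0140)=-0.8386; B=V−Δ·S=100.5051
Node (2,1) S=96.8968: V=(p*·0.0000+(1−p*)·30.0030)/1.01=18.0036; Δ=(0.0000−30.0030)/(117.2451−85.2692)=-0.9383; B=V−Δ·S=108.9218
Node (2,2) S=133.2331: V=(p*·0.0000+(1−p*)·0.0000)/1.01=0.0000; Δ=(0.0000−0.0000)/(161.2121−117.2451)=0.0000; B=V−Δ·S=0.0000
Node (1,0) S=80.0800: V=(p*·18.0036+(1−p*)·41.4083)/1.01=31.8696; Δ=(18.0036−41.4083)/(96.8968−70.4704)=-0.8857; B=V−Δ·S=102.7928
Node (1,1) S=110.1100: V=(p*·0.0000+(1−p*)·18.0036)/1.01=10.8032; Δ=(0.0000−18.0036)/(133.2331−96.8968)=-0.4955; B=V−Δ·S=65.3596
Node (0,0) S=91.0000: V=(p*·10.8032+(1−p*)·31.8696)/1.01=23.3373; Δ=(10.8032−31.8696)/(110.1100−80.0800)=-0.7015; B=V−Δ·S=87.1747
Each (Δ,B) replicates both successor values, so the strategy is self-financing and V0 is arbitrage-free.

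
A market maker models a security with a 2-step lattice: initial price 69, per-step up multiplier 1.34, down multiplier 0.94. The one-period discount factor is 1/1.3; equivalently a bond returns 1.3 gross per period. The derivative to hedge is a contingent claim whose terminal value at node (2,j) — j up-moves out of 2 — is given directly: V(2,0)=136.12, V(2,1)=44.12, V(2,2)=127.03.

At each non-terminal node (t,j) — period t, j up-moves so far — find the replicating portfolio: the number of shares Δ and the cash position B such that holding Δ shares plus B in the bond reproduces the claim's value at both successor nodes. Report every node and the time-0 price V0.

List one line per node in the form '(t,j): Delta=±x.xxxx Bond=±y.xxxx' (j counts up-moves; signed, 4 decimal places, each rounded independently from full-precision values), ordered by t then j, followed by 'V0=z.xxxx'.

The replicating-portfolio and risk-neutral prices coincide; use p* = (1.3−0.94)/(1.34−0.94) = 0.9000 for the latter.
Terminal payoffs: V(2,0)=136.1200, V(2,1)=44.1200, V(2,2)=127.0300
  t=1,j=0: stock 64.8600 → up 86.9124 (V=44.1200), down 60.9684 (V=136.1200). Price 41.0154; hedge Δ=-3.5461, bond B=271.0154.
  t=1,j=1: stock 92.4600 → up 123.8964 (V=127.0300), down 86.9124 (V=44.1200). Price 91.3377; hedge Δ=2.2418, bond B=-115.9373.
  t=0,j=0: stock 69.0000 → up 92.4600 (V=91.3377), down 64.8600 (V=41.0154). Price 66.3888; hedge Δ=1.8233, bond B=-59.4170.
Self-financing check: at every node Δ·S+B equals the discounted successor values.

(0,0): Delta=1.8233 Bond=-59.4170
(1,0): Delta=-3.5461 Bond=271.0154
(1,1): Delta=2.2418 Bond=-115.9373
V0=66.3888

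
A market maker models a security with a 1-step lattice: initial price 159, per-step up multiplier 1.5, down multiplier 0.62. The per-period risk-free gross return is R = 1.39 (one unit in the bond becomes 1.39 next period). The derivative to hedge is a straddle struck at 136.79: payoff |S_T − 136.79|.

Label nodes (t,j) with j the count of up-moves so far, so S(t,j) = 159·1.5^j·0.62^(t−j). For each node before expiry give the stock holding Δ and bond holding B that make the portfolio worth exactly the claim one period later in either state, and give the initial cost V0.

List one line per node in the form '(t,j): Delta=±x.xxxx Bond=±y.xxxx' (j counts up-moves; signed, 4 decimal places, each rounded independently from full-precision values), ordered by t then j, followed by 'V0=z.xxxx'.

(0,0): Delta=0.4538 Bond=-4.6969
V0=67.4622

Under the risk-neutral measure, an up-move has probability p* = (R−d)/(u−d) = 0.8750 and values discount at R = 1.39.
At expiry t=1: V(1,0)=38.2100, V(1,1)=101.7100
  t=0,j=0: stock 159.0000 → up 238.5000 (V=101.7100), down 98.5800 (V=38.2100). Price 67.4622; hedge Δ=0.4538, bond B=-4.6969.
Self-financing check: at every node Δ·S+B equals the discounted successor values.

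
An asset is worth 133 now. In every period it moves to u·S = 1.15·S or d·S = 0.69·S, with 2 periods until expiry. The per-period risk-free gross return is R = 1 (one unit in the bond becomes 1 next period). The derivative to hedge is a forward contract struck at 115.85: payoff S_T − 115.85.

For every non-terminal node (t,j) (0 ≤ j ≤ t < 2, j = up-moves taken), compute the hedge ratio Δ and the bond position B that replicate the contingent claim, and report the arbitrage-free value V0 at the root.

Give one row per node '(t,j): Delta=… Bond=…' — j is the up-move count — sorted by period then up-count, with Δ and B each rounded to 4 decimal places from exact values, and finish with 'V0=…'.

(0,0): Delta=1.0000 Bond=-115.8500
(1,0): Delta=1.0000 Bond=-115.8500
(1,1): Delta=1.0000 Bond=-115.8500
V0=17.1500

The replicating-portfolio and risk-neutral prices coincide; use p* = (1−0.69)/(1.15−0.69) = 0.6739 for the latter.
Payoff layer (t=2): V(2,0)=-52.5287, V(2,1)=-10.3145, V(2,2)=60.0425
(1,0): S=91.7700. Δ = (V_up−V_dn)/(S_up−S_dn) = (-10.3145−-52.5287)/(105.5355−63.3213) = 1.0000. V = [p*·-10.3145 + (1−p*)·-52.5287]/1 = -24.0800. B = V − Δ·S = -115.8500.
(1,1): S=152.9500. Δ = (V_up−V_dn)/(S_up−S_dn) = (60.0425−-10.3145)/(175.8925−105.5355) = 1.0000. V = [p*·60.0425 + (1−p*)·-10.3145]/1 = 37.1000. B = V − Δ·S = -115.8500.
(0,0): S=133.0000. Δ = (V_up−V_dn)/(S_up−S_dn) = (37.1000−-24.0800)/(152.9500−91.7700) = 1.0000. V = [p*·37.1000 + (1−p*)·-24.0800]/1 = 17.1500. B = V − Δ·S = -115.8500.
Root portfolio cost Δ·133+B reproduces V0=17.1500.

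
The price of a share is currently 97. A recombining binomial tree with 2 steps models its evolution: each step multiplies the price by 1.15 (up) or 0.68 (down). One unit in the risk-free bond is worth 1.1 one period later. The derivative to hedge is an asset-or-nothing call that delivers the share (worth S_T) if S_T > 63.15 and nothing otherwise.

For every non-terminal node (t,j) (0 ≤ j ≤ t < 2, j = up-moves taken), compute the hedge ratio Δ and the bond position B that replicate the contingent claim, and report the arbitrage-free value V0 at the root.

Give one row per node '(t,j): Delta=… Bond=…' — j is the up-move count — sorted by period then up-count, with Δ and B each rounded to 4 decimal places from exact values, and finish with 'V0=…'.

Risk-neutral probability p* = (R−d)/(u−d) = (1.1−0.68)/(1.15−0.68) = 0.8936.
Payoff layer (t=2): V(2,0)=0.0000, V(2,1)=75.8540, V(2,2)=128.2825
  t=1,j=0: stock 65.9600 → up 75.8540 (V=75.8540), down 44.8528 (V=0.0000). Price 61.6222; hedge Δ=2.4468, bond B=-99.7693.
  t=1,j=1: stock 111.5500 → up 128.2825 (V=128.2825), down 75.8540 (V=75.8540). Price 111.5500; hedge Δ=1.0000, bond B=0.0000.
  t=0,j=0: stock 97.0000 → up 111.5500 (V=111.5500), down 65.9600 (V=61.6222). Price 96.5805; hedge Δ=1.0951, bond B=-9.6489.
Each (Δ,B) replicates both successor values, so the strategy is self-financing and V0 is arbitrage-free.

(0,0): Delta=1.0951 Bond=-9.6489
(1,0): Delta=2.4468 Bond=-99.7693
(1,1): Delta=1.0000 Bond=0.0000
V0=96.5805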